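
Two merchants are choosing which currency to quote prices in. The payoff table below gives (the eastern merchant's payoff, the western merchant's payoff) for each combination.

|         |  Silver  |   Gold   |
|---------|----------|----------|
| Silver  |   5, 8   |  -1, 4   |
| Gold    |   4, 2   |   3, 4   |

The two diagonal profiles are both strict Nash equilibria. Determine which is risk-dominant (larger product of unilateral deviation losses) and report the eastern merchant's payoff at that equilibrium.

3

At both Silver: the eastern merchant loses 5 − 4 = 1 by deviating; the western merchant loses 8 − 4 = 4. Product = 1·4 = 4.
At both Gold: the eastern merchant loses 3 − (-1) = 4 by deviating; the western merchant loses 4 − 2 = 2. Product = 4·2 = 8.
8 > 4, so both Gold is risk-dominant. The eastern merchant's payoff there is 3.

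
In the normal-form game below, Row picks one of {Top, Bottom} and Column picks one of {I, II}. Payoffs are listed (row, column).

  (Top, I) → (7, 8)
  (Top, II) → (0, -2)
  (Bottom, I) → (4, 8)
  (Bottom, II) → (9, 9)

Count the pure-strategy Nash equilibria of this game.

2

(Top, I): Row gets 7 (best alternative 4); Column gets 8 (best alternative -2). Neither deviates — NE.
(Bottom, II): Row gets 9 (best alternative 0); Column gets 9 (best alternative 8). Neither deviates — NE.
(Top, II) is not a NE: Row would switch to Bottom (9 > 0).
No other cell survives both best-response checks, so there are 2 pure NE.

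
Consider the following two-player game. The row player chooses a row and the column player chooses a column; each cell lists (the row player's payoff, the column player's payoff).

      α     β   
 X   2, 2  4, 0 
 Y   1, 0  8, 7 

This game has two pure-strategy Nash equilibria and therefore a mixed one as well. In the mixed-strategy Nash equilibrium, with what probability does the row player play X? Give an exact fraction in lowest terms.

The row player's mix p on X must make the column player indifferent between α and β.
The column player's payoff from α: 2p + 0(1−p). From β: 0p + 7(1−p).
Set equal: 2p = 7(1−p) → p = 7/9.

7/9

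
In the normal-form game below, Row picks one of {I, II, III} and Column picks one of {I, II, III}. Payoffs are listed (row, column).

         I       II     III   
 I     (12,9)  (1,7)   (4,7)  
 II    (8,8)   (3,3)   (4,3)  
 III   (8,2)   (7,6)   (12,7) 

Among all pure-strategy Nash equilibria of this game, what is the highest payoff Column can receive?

Both I is a pure NE (Row: 12 ≥ 8; Column: 9 ≥ 7). Column gets 9.
Both III is a pure NE (Row: 12 ≥ 4; Column: 7 ≥ 6). Column gets 7.
Every other cell has a profitable deviation for at least one player. Highest of {9, 7} is 9.

9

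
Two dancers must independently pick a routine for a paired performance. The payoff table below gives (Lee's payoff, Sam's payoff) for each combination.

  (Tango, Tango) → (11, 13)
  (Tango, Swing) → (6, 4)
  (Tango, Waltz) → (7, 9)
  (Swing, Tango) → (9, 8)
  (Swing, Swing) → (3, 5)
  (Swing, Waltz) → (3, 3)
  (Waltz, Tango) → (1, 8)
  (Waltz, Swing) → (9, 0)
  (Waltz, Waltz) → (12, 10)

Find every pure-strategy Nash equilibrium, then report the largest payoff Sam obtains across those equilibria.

Both Tango is a pure NE (Lee: 11 ≥ 9; Sam: 13 ≥ 9). Sam gets 13.
Both Waltz is a pure NE (Lee: 12 ≥ 7; Sam: 10 ≥ 8). Sam gets 10.
Every other cell has a profitable deviation for at least one player. Highest of {13, 10} is 13.

13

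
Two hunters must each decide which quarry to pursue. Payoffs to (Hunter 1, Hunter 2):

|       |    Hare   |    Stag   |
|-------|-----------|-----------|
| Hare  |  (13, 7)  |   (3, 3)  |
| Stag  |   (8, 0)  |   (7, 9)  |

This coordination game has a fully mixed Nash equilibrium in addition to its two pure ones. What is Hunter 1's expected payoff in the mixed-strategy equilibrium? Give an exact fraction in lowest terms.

67/9

Hunter 2 mixes with probability q on Hare, chosen so Hunter 1 is indifferent: 13q + 3(1−q) = 8q + 7(1−q) gives q = 4/9.
Hunter 1's expected payoff (from either row, since indifferent) is 13·4/9 + 3·5/9 = 67/9.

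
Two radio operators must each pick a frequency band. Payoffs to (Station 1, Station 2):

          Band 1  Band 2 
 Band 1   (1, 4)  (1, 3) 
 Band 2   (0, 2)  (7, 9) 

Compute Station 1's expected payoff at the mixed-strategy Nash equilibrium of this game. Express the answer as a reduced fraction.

Station 2 mixes with probability q on Band 1, chosen so Station 1 is indifferent: 1q + 1(1−q) = 0q + 7(1−q) gives q = 6/7.
Station 1's expected payoff (from either row, since indifferent) is 1·6/7 + 1·1/7 = 1.

1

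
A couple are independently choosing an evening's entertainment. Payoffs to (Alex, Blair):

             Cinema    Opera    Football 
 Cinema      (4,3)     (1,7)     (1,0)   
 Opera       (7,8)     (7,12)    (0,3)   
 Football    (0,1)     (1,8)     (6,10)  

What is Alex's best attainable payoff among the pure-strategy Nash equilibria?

Both Opera is a pure NE (Alex: 7 ≥ 1; Blair: 12 ≥ 8). Alex gets 7.
Both Football is a pure NE (Alex: 6 ≥ 1; Blair: 10 ≥ 8). Alex gets 6.
Every other cell has a profitable deviation for at least one player. Highest of {7, 6} is 7.

7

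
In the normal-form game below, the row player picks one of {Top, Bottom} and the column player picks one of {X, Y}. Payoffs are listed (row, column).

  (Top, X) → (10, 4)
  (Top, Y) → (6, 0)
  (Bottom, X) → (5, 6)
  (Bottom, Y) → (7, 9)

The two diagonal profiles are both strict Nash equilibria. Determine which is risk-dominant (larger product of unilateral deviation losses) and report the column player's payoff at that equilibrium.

At (Top, X): the row player loses 10 − 5 = 5 by deviating; the column player loses 4 − 0 = 4. Product = 5·4 = 20.
At (Bottom, Y): the row player loses 7 − 6 = 1 by deviating; the column player loses 9 − 6 = 3. Product = 1·3 = 3.
20 > 3, so (Top, X) is risk-dominant. The column player's payoff there is 4.

4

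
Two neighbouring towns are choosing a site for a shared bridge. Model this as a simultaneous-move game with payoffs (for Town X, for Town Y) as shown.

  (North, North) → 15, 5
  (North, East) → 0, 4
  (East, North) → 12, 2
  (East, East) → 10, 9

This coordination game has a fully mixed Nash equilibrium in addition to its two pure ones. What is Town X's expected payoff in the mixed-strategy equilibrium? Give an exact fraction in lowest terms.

150/13

Town Y mixes with probability q on North, chosen so Town X is indifferent: 15q + 0(1−q) = 12q + 10(1−q) gives q = 10/13.
Town X's expected payoff (from either row, since indifferent) is 15·10/13 + 0·3/13 = 150/13.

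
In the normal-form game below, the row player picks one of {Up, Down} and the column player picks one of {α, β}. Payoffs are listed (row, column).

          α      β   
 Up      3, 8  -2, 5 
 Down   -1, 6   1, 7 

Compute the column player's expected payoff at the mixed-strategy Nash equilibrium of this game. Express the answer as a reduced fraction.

The row player mixes with probability p on Up, chosen so the column player is indifferent: 8p + 6(1−p) = 5p + 7(1−p) gives p = 1/4.
The column player's expected payoff is 8·1/4 + 6·3/4 = 13/2.

13/2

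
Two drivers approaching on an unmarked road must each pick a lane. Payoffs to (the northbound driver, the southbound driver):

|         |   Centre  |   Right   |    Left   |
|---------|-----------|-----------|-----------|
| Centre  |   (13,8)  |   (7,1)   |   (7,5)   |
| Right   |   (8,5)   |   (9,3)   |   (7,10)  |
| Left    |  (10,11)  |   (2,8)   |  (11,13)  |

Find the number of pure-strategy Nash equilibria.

2

Both Centre: the northbound driver gets 13 (best alternative 10); the southbound driver gets 8 (best alternative 5). Neither deviates — NE.
Both Left: the northbound driver gets 11 (best alternative 7); the southbound driver gets 13 (best alternative 11). Neither deviates — NE.
Both Right is not a NE: the southbound driver would switch to Left (10 > 3).
No other cell survives both best-response checks, so there are 2 pure NE.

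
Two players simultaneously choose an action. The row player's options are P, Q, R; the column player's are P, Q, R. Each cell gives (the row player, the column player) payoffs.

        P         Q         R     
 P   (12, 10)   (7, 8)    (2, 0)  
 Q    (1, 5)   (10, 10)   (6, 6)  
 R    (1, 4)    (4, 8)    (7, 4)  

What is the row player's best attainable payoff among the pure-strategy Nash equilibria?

12

Both P is a pure NE (the row player: 12 ≥ 1; the column player: 10 ≥ 8). The row player gets 12.
Both Q is a pure NE (the row player: 10 ≥ 7; the column player: 10 ≥ 6). The row player gets 10.
Every other cell has a profitable deviation for at least one player. Highest of {12, 10} is 12.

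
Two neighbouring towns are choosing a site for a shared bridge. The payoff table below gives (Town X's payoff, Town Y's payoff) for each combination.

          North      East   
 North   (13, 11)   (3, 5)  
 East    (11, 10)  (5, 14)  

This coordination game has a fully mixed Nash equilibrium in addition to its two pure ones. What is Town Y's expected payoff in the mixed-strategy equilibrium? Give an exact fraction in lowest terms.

Town X mixes with probability p on North, chosen so Town Y is indifferent: 11p + 10(1−p) = 5p + 14(1−p) gives p = 2/5.
Town Y's expected payoff is 11·2/5 + 10·3/5 = 52/5.

52/5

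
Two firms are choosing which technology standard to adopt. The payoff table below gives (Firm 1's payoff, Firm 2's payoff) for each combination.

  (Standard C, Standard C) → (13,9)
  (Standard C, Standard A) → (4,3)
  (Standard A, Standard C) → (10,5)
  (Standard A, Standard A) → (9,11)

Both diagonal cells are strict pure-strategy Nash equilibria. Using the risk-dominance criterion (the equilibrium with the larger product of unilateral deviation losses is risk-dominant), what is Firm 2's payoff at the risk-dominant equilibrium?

At both Standard C: Firm 1 loses 13 − 10 = 3 by deviating; Firm 2 loses 9 − 3 = 6. Product = 3·6 = 18.
At both Standard A: Firm 1 loses 9 − 4 = 5 by deviating; Firm 2 loses 11 − 5 = 6. Product = 5·6 = 30.
30 > 18, so both Standard A is risk-dominant. Firm 2's payoff there is 11.

11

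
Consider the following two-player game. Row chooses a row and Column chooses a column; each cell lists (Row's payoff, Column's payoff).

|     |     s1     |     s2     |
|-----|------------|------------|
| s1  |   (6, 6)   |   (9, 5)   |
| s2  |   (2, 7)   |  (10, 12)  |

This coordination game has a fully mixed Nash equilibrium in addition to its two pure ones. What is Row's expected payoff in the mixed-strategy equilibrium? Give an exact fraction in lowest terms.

Column mixes with probability q on s1, chosen so Row is indifferent: 6q + 9(1−q) = 2q + 10(1−q) gives q = 1/5.
Row's expected payoff (from either row, since indifferent) is 6·1/5 + 9·4/5 = 42/5.

42/5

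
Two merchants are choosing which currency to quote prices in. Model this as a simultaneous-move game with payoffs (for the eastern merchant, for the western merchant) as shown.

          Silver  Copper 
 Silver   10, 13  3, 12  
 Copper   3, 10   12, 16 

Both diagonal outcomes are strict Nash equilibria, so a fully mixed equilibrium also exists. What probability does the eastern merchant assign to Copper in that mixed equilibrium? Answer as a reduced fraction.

The eastern merchant's mix p on Silver must make the western merchant indifferent between Silver and Copper.
The western merchant's payoff from Silver: 13p + 10(1−p). From Copper: 12p + 16(1−p).
Set equal: 1p = 6(1−p) → p = 6/7.
Probability on Copper is 1 − 6/7 = 1/7.

1/7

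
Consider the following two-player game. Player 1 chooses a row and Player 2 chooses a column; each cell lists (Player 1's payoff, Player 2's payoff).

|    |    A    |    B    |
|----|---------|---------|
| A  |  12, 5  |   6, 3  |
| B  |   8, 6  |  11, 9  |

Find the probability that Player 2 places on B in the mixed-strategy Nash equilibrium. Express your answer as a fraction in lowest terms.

4/9

Player 2's mix q on A must make Player 1 indifferent between A and B.
Player 1's payoff from A: 12q + 6(1−q). From B: 8q + 11(1−q).
Set equal: 4q = 5(1−q) → q = 5/9.
Probability on B is 1 − 5/9 = 4/9.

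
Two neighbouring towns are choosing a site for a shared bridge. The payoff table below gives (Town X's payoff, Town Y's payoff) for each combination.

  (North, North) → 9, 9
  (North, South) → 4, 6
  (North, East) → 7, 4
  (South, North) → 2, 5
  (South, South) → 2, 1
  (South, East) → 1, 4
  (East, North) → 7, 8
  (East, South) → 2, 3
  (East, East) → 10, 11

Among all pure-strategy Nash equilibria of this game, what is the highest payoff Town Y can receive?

Both North is a pure NE (Town X: 9 ≥ 7; Town Y: 9 ≥ 6). Town Y gets 9.
Both East is a pure NE (Town X: 10 ≥ 7; Town Y: 11 ≥ 8). Town Y gets 11.
Every other cell has a profitable deviation for at least one player. Highest of {9, 11} is 11.

11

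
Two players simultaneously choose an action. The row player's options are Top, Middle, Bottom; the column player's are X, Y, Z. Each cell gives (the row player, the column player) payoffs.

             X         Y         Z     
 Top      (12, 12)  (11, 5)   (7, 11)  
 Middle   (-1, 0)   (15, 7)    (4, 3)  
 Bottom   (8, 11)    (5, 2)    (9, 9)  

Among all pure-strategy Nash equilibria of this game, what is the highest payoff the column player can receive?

(Top, X) is a pure NE (the row player: 12 ≥ 8; the column player: 12 ≥ 11). The column player gets 12.
(Middle, Y) is a pure NE (the row player: 15 ≥ 11; the column player: 7 ≥ 3). The column player gets 7.
Every other cell has a profitable deviation for at least one player. Highest of {12, 7} is 12.

12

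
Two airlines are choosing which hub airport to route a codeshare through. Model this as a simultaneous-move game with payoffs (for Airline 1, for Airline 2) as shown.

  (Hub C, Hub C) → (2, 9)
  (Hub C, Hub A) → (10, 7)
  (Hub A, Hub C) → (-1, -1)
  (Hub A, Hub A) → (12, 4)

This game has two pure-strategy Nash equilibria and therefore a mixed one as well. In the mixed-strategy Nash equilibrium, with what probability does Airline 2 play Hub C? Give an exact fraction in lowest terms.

Airline 2's mix q on Hub C must make Airline 1 indifferent between Hub C and Hub A.
Airline 1's payoff from Hub C: 2q + 10(1−q). From Hub A: (-1)q + 12(1−q).
Set equal: 3q = 2(1−q) → q = 2/5.

2/5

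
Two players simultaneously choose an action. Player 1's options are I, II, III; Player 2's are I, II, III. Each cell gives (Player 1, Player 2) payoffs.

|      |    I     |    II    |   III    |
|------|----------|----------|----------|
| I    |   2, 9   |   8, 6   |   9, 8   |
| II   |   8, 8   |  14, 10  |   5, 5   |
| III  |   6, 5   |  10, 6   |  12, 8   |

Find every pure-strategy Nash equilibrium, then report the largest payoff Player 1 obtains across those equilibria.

14

Both II is a pure NE (Player 1: 14 ≥ 10; Player 2: 10 ≥ 8). Player 1 gets 14.
Both III is a pure NE (Player 1: 12 ≥ 9; Player 2: 8 ≥ 6). Player 1 gets 12.
Every other cell has a profitable deviation for at least one player. Highest of {14, 12} is 14.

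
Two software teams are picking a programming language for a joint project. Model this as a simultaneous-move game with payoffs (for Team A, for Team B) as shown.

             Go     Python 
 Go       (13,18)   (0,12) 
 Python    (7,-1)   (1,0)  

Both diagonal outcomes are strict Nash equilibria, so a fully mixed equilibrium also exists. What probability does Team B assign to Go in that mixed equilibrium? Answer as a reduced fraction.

Team B's mix q on Go must make Team A indifferent between Go and Python.
Team A's payoff from Go: 13q + 0(1−q). From Python: 7q + 1(1−q).
Set equal: 6q = 1(1−q) → q = 1/7.

1/7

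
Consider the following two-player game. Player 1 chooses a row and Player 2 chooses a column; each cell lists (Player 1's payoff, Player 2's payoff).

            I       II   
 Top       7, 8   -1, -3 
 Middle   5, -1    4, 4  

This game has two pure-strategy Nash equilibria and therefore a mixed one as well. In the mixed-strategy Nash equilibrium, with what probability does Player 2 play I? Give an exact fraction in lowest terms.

Player 2's mix q on I must make Player 1 indifferent between Top and Middle.
Player 1's payoff from Top: 7q + (-1)(1−q). From Middle: 5q + 4(1−q).
Set equal: 2q = 5(1−q) → q = 5/7.

5/7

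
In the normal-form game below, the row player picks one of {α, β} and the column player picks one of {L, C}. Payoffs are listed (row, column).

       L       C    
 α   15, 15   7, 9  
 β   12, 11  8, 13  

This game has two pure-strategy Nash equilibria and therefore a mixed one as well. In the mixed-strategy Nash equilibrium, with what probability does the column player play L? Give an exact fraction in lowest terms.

1/4

The column player's mix q on L must make the row player indifferent between α and β.
The row player's payoff from α: 15q + 7(1−q). From β: 12q + 8(1−q).
Set equal: 3q = 1(1−q) → q = 1/4.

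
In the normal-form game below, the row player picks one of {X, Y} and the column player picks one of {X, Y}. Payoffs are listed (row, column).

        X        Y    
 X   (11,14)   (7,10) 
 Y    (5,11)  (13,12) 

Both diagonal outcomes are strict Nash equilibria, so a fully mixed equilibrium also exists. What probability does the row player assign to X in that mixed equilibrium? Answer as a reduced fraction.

The row player's mix p on X must make the column player indifferent between X and Y.
The column player's payoff from X: 14p + 11(1−p). From Y: 10p + 12(1−p).
Set equal: 4p = 1(1−p) → p = 1/5.

1/5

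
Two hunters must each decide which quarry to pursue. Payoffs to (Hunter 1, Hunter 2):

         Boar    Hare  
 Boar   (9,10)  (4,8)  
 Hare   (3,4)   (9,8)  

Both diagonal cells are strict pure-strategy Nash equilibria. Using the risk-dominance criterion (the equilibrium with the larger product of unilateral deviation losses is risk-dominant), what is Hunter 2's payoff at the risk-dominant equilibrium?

8

At both Boar: Hunter 1 loses 9 − 3 = 6 by deviating; Hunter 2 loses 10 − 8 = 2. Product = 6·2 = 12.
At both Hare: Hunter 1 loses 9 − 4 = 5 by deviating; Hunter 2 loses 8 − 4 = 4. Product = 5·4 = 20.
20 > 12, so both Hare is risk-dominant. Hunter 2's payoff there is 8.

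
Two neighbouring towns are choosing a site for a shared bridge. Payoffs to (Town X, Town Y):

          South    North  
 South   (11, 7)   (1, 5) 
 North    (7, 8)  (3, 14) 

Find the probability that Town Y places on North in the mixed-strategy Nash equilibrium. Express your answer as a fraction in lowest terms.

2/3

Town Y's mix q on South must make Town X indifferent between South and North.
Town X's payoff from South: 11q + 1(1−q). From North: 7q + 3(1−q).
Set equal: 4q = 2(1−q) → q = 2/6 = 1/3.
Probability on North is 1 − 1/3 = 2/3.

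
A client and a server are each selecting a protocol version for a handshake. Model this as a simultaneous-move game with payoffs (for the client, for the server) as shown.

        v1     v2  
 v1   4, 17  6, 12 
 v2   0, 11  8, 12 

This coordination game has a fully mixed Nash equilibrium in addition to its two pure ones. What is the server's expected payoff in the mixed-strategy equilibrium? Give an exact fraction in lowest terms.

The client mixes with probability p on v1, chosen so the server is indifferent: 17p + 11(1−p) = 12p + 12(1−p) gives p = 1/6.
The server's expected payoff is 17·1/6 + 11·5/6 = 12.

12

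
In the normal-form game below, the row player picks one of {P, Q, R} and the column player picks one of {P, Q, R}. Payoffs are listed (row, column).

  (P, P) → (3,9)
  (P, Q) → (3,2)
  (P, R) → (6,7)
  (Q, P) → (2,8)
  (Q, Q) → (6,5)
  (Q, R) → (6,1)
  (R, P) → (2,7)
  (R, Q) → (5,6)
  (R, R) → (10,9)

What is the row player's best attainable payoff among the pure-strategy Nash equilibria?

10

Both P is a pure NE (the row player: 3 ≥ 2; the column player: 9 ≥ 7). The row player gets 3.
Both R is a pure NE (the row player: 10 ≥ 6; the column player: 9 ≥ 7). The row player gets 10.
Every other cell has a profitable deviation for at least one player. Highest of {3, 10} is 10.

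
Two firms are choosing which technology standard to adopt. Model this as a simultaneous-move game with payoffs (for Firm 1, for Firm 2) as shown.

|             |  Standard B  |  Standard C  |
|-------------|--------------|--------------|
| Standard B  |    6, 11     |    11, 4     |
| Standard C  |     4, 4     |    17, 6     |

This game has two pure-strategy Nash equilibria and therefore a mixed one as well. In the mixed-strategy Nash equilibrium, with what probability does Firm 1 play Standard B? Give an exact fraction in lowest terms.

Firm 1's mix p on Standard B must make Firm 2 indifferent between Standard B and Standard C.
Firm 2's payoff from Standard B: 11p + 4(1−p). From Standard C: 4p + 6(1−p).
Set equal: 7p = 2(1−p) → p = 2/9.

2/9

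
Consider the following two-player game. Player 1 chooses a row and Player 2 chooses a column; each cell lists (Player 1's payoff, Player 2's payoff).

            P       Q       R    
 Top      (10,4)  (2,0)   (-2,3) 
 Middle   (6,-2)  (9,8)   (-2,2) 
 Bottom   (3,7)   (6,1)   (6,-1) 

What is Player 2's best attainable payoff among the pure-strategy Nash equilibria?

(Top, P) is a pure NE (Player 1: 10 ≥ 6; Player 2: 4 ≥ 3). Player 2 gets 4.
(Middle, Q) is a pure NE (Player 1: 9 ≥ 6; Player 2: 8 ≥ 2). Player 2 gets 8.
Every other cell has a profitable deviation for at least one player. Highest of {4, 8} is 8.

8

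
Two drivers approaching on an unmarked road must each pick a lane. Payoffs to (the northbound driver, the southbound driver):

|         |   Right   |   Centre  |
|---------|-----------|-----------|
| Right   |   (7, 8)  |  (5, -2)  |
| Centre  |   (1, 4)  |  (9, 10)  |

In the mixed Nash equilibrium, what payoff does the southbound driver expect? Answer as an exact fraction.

11/2

The northbound driver mixes with probability p on Right, chosen so the southbound driver is indifferent: 8p + 4(1−p) = (-2)p + 10(1−p) gives p = 3/8.
The southbound driver's expected payoff is 8·3/8 + 4·5/8 = 11/2.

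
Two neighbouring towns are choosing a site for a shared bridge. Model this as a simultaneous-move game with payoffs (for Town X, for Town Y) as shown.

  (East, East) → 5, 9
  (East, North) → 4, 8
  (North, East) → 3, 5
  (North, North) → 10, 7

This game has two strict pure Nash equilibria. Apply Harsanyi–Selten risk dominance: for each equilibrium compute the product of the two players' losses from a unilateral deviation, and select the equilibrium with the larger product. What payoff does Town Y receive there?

7

At both East: Town X loses 5 − 3 = 2 by deviating; Town Y loses 9 − 8 = 1. Product = 2·1 = 2.
At both North: Town X loses 10 − 4 = 6 by deviating; Town Y loses 7 − 5 = 2. Product = 6·2 = 12.
12 > 2, so both North is risk-dominant. Town Y's payoff there is 7.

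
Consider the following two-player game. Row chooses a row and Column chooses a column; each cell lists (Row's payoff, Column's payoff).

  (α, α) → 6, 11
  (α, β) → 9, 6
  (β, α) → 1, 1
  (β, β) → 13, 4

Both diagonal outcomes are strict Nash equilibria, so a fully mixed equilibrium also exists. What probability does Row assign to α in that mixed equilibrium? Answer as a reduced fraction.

Row's mix p on α must make Column indifferent between α and β.
Column's payoff from α: 11p + 1(1−p). From β: 6p + 4(1−p).
Set equal: 5p = 3(1−p) → p = 3/8.

3/8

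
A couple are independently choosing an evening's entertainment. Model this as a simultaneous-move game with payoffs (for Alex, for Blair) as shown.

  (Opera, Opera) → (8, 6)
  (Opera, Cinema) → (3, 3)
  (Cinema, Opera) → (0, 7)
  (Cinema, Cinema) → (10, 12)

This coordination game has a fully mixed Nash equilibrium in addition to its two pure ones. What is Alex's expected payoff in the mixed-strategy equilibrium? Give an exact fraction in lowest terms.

Blair mixes with probability q on Opera, chosen so Alex is indifferent: 8q + 3(1−q) = 0q + 10(1−q) gives q = 7/15.
Alex's expected payoff (from either row, since indifferent) is 8·7/15 + 3·8/15 = 16/3.

16/3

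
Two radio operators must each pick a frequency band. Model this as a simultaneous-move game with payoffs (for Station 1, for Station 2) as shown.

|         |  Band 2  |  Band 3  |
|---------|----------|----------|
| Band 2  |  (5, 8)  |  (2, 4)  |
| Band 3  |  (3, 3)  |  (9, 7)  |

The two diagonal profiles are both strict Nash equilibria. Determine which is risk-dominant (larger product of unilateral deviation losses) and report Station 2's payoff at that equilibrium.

7

At both Band 2: Station 1 loses 5 − 3 = 2 by deviating; Station 2 loses 8 − 4 = 4. Product = 2·4 = 8.
At both Band 3: Station 1 loses 9 − 2 = 7 by deviating; Station 2 loses 7 − 3 = 4. Product = 7·4 = 28.
28 > 8, so both Band 3 is risk-dominant. Station 2's payoff there is 7.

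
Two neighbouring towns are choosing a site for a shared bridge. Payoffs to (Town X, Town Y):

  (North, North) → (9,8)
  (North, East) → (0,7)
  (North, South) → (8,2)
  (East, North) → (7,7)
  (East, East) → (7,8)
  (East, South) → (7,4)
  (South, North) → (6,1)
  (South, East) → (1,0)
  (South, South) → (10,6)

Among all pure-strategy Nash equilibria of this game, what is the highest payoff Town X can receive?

10

Both North is a pure NE (Town X: 9 ≥ 7; Town Y: 8 ≥ 7). Town X gets 9.
Both East is a pure NE (Town X: 7 ≥ 1; Town Y: 8 ≥ 7). Town X gets 7.
Both South is a pure NE (Town X: 10 ≥ 8; Town Y: 6 ≥ 1). Town X gets 10.
Every other cell has a profitable deviation for at least one player. Highest of {9, 7, 10} is 10.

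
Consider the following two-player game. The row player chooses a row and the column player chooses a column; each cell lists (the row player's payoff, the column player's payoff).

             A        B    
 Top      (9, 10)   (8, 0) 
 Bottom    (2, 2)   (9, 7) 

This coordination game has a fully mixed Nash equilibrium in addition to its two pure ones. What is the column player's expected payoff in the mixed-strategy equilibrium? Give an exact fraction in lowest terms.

The row player mixes with probability p on Top, chosen so the column player is indifferent: 10p + 2(1−p) = 0p + 7(1−p) gives p = 1/3.
The column player's expected payoff is 10·1/3 + 2·2/3 = 14/3.

14/3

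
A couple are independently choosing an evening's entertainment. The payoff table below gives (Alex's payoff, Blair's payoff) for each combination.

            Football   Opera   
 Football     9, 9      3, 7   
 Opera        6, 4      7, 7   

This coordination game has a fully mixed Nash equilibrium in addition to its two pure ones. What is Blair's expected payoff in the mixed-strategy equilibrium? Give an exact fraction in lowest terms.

Alex mixes with probability p on Football, chosen so Blair is indifferent: 9p + 4(1−p) = 7p + 7(1−p) gives p = 3/5.
Blair's expected payoff is 9·3/5 + 4·2/5 = 7.

7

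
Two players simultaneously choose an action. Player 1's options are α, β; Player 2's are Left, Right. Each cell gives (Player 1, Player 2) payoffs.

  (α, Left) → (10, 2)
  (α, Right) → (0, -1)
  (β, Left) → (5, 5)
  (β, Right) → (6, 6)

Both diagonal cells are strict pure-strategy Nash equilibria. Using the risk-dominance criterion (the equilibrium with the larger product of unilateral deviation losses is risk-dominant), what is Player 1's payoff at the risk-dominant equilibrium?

10

At (α, Left): Player 1 loses 10 − 5 = 5 by deviating; Player 2 loses 2 − (-1) = 3. Product = 5·3 = 15.
At (β, Right): Player 1 loses 6 − 0 = 6 by deviating; Player 2 loses 6 − 5 = 1. Product = 6·1 = 6.
15 > 6, so (α, Left) is risk-dominant. Player 1's payoff there is 10.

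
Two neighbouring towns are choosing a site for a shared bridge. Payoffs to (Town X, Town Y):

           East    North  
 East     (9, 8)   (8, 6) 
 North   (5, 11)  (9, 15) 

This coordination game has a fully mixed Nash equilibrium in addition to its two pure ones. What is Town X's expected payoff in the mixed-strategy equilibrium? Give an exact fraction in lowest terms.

Town Y mixes with probability q on East, chosen so Town X is indifferent: 9q + 8(1−q) = 5q + 9(1−q) gives q = 1/5.
Town X's expected payoff (from either row, since indifferent) is 9·1/5 + 8·4/5 = 41/5.

41/5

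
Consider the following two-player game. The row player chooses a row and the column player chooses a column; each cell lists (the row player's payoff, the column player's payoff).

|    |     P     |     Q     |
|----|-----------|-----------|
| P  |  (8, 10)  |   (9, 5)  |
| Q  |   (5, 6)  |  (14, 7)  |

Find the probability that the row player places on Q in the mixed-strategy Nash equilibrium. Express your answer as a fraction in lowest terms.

5/6

The row player's mix p on P must make the column player indifferent between P and Q.
The column player's payoff from P: 10p + 6(1−p). From Q: 5p + 7(1−p).
Set equal: 5p = 1(1−p) → p = 1/6.
Probability on Q is 1 − 1/6 = 5/6.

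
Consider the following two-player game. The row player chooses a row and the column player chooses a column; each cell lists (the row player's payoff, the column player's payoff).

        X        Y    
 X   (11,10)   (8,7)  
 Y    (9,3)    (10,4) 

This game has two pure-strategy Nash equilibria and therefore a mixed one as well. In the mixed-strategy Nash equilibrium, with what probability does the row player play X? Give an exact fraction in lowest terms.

The row player's mix p on X must make the column player indifferent between X and Y.
The column player's payoff from X: 10p + 3(1−p). From Y: 7p + 4(1−p).
Set equal: 3p = 1(1−p) → p = 1/4.

1/4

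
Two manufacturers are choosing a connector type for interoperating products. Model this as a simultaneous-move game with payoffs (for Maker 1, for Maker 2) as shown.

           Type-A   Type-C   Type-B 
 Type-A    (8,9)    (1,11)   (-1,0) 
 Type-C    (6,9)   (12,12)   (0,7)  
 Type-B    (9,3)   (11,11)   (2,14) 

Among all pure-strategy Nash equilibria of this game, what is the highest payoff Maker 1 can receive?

12

Both Type-C is a pure NE (Maker 1: 12 ≥ 11; Maker 2: 12 ≥ 9). Maker 1 gets 12.
Both Type-B is a pure NE (Maker 1: 2 ≥ 0; Maker 2: 14 ≥ 11). Maker 1 gets 2.
Every other cell has a profitable deviation for at least one player. Highest of {12, 2} is 12.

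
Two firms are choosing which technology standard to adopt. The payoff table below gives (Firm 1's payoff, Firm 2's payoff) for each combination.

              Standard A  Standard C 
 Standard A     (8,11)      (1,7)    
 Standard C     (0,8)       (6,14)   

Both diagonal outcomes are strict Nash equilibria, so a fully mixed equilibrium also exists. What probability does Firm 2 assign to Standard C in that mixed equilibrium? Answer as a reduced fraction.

Firm 2's mix q on Standard A must make Firm 1 indifferent between Standard A and Standard C.
Firm 1's payoff from Standard A: 8q + 1(1−q). From Standard C: 0q + 6(1−q).
Set equal: 8q = 5(1−q) → q = 5/13.
Probability on Standard C is 1 − 5/13 = 8/13.

8/13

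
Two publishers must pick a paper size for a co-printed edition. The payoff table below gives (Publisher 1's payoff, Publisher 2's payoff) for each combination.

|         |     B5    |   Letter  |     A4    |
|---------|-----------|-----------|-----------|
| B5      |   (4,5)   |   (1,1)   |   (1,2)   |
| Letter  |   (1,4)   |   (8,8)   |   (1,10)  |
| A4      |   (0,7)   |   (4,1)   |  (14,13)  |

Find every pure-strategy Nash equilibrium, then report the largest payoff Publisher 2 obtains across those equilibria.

13

Both B5 is a pure NE (Publisher 1: 4 ≥ 1; Publisher 2: 5 ≥ 2). Publisher 2 gets 5.
Both A4 is a pure NE (Publisher 1: 14 ≥ 1; Publisher 2: 13 ≥ 7). Publisher 2 gets 13.
Every other cell has a profitable deviation for at least one player. Highest of {5, 13} is 13.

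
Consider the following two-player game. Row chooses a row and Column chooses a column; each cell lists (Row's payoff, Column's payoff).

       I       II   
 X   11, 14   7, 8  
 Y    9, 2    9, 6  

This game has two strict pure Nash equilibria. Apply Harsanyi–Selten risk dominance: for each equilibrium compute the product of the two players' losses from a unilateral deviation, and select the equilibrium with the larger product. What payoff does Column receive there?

At (X, I): Row loses 11 − 9 = 2 by deviating; Column loses 14 − 8 = 6. Product = 2·6 = 12.
At (Y, II): Row loses 9 − 7 = 2 by deviating; Column loses 6 − 2 = 4. Product = 2·4 = 8.
12 > 8, so (X, I) is risk-dominant. Column's payoff there is 14.

14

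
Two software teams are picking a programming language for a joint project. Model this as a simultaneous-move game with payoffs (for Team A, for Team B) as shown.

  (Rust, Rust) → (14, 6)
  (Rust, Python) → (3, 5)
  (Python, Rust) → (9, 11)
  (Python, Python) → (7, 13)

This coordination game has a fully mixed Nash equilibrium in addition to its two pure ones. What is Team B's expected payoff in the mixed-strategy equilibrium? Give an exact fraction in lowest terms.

23/3

Team A mixes with probability p on Rust, chosen so Team B is indifferent: 6p + 11(1−p) = 5p + 13(1−p) gives p = 2/3.
Team B's expected payoff is 6·2/3 + 11·1/3 = 23/3.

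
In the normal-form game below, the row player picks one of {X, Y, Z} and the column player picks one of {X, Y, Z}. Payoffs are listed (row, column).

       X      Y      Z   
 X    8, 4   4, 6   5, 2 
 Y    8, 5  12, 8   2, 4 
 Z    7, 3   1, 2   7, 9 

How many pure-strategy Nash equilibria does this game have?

Both Y: the row player gets 12 (best alternative 4); the column player gets 8 (best alternative 5). Neither deviates — NE.
Both Z: the row player gets 7 (best alternative 5); the column player gets 9 (best alternative 3). Neither deviates — NE.
Both X is not a NE: the column player would switch to Y (6 > 4).
No other cell survives both best-response checks, so there are 2 pure NE.

2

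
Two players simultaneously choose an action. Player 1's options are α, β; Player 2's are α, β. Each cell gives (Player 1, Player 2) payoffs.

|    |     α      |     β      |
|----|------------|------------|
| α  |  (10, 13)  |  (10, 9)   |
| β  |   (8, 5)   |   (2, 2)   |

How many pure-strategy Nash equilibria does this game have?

Both α: Player 1 gets 10 (best alternative 8); Player 2 gets 13 (best alternative 9). Neither deviates — NE.
Both β is not a NE: Player 1 would switch to α (10 > 2).
No other cell survives both best-response checks, so there is 1 pure NE.

1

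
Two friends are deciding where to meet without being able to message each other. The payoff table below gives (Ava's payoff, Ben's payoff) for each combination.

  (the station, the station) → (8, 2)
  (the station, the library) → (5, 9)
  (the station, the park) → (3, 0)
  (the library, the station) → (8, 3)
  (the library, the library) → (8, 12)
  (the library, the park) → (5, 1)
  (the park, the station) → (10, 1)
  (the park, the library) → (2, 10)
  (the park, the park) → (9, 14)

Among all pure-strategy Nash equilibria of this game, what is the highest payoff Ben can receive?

Both the library is a pure NE (Ava: 8 ≥ 5; Ben: 12 ≥ 3). Ben gets 12.
Both the park is a pure NE (Ava: 9 ≥ 5; Ben: 14 ≥ 10). Ben gets 14.
Every other cell has a profitable deviation for at least one player. Highest of {12, 14} is 14.

14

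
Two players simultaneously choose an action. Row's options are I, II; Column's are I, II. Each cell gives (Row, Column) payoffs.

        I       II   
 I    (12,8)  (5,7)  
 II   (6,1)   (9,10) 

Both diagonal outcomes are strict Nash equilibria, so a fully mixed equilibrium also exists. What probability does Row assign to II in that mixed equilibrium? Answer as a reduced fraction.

1/10

Row's mix p on I must make Column indifferent between I and II.
Column's payoff from I: 8p + 1(1−p). From II: 7p + 10(1−p).
Set equal: 1p = 9(1−p) → p = 9/10.
Probability on II is 1 − 9/10 = 1/10.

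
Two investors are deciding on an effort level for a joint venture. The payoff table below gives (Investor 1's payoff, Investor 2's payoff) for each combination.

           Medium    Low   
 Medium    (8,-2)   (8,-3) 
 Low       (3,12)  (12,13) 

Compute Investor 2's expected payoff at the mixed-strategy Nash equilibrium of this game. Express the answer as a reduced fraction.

5

Investor 1 mixes with probability p on Medium, chosen so Investor 2 is indifferent: (-2)p + 12(1−p) = (-3)p + 13(1−p) gives p = 1/2.
Investor 2's expected payoff is (-2)·1/2 + 12·1/2 = 5.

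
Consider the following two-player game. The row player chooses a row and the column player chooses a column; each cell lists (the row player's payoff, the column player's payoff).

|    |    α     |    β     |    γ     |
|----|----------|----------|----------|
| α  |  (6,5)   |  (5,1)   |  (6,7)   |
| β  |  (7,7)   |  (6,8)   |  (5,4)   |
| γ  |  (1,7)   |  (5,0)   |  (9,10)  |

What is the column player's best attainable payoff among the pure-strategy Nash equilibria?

10

Both β is a pure NE (the row player: 6 ≥ 5; the column player: 8 ≥ 7). The column player gets 8.
Both γ is a pure NE (the row player: 9 ≥ 6; the column player: 10 ≥ 7). The column player gets 10.
Every other cell has a profitable deviation for at least one player. Highest of {8, 10} is 10.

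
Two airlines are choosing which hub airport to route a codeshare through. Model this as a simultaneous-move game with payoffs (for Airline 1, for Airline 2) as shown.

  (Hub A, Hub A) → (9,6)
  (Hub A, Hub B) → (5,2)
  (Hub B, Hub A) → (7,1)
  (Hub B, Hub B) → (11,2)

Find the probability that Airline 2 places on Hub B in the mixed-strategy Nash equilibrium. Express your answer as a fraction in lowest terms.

1/4

Airline 2's mix q on Hub A must make Airline 1 indifferent between Hub A and Hub B.
Airline 1's payoff from Hub A: 9q + 5(1−q). From Hub B: 7q + 11(1−q).
Set equal: 2q = 6(1−q) → q = 6/8 = 3/4.
Probability on Hub B is 1 − 3/4 = 1/4.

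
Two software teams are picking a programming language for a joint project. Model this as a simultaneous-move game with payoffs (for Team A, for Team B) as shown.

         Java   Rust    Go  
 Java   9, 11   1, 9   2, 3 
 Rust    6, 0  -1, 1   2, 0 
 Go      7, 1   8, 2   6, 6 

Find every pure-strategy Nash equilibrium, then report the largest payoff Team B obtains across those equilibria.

Both Java is a pure NE (Team A: 9 ≥ 7; Team B: 11 ≥ 9). Team B gets 11.
Both Go is a pure NE (Team A: 6 ≥ 2; Team B: 6 ≥ 2). Team B gets 6.
Every other cell has a profitable deviation for at least one player. Highest of {11, 6} is 11.

11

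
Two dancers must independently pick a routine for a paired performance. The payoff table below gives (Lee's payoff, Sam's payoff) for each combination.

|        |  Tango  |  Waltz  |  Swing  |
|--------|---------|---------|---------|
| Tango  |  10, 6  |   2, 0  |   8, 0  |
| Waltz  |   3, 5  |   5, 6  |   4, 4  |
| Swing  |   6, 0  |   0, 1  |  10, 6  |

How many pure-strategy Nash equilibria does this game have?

Both Tango: Lee gets 10 (best alternative 6); Sam gets 6 (best alternative 0). Neither deviates — NE.
Both Waltz: Lee gets 5 (best alternative 2); Sam gets 6 (best alternative 5). Neither deviates — NE.
Both Swing: Lee gets 10 (best alternative 8); Sam gets 6 (best alternative 1). Neither deviates — NE.
(Waltz, Tango) is not a NE: Lee would switch to Tango (10 > 3).
No other cell survives both best-response checks, so there are 3 pure NE.

3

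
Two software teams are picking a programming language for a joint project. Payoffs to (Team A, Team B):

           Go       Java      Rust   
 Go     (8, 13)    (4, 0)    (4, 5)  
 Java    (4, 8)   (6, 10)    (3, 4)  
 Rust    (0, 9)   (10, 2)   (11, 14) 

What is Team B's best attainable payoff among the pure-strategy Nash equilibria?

Both Go is a pure NE (Team A: 8 ≥ 4; Team B: 13 ≥ 5). Team B gets 13.
Both Rust is a pure NE (Team A: 11 ≥ 4; Team B: 14 ≥ 9). Team B gets 14.
Every other cell has a profitable deviation for at least one player. Highest of {13, 14} is 14.

14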